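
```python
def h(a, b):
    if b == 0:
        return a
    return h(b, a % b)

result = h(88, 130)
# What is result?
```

h(88, 130) -> h(130, 88) -> h(88, 42) -> h(42, 4) -> h(4, 2) -> h(2, 0) -> 2

Answer: 2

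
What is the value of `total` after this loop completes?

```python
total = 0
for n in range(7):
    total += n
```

Sum of 0 to 6 = 21
`total` takes the values: 0 → 1 → 3 → 6 → 10 → 15 → 21

Answer: 21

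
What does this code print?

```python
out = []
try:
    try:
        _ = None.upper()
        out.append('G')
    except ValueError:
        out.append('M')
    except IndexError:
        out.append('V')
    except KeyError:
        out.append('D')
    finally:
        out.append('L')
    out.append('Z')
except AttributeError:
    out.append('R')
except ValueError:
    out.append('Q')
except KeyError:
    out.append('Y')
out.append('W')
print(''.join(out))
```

Execution trace: 'L' (inner finally) → 'R' (except AttributeError) → 'W' (after the try/except). Output: LRW

Answer: LRW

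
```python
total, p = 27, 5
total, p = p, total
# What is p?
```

Trace:
`total, p = 27, 5` → total = 27; p = 5
`total, p = p, total` → total = 5; p = 27
So p = 27

Answer: 27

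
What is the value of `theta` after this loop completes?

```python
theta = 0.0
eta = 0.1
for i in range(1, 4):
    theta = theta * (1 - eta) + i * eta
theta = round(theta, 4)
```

Moving average with lr=0.1
`theta` takes the values: 0.0 → 0.1 → 0.29 → 0.561

Answer: 0.561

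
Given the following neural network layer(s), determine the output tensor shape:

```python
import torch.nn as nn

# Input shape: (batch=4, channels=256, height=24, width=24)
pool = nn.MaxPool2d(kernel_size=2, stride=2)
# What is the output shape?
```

Input: (4, 256, 24, 24) -> Output: (4, 256, 12, 12)

Answer: (4, 256, 12, 12)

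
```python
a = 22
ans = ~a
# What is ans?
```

Trace:
`a = 22` → a = 22
`ans = ~a` → ans = -23
So ans = -23

Answer: -23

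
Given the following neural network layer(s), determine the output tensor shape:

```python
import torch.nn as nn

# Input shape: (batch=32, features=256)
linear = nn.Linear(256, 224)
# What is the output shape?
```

Input: (32, 256) -> Output: (32, 224)

Answer: (32, 224)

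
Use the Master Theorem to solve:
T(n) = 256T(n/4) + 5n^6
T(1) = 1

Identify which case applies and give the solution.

a=256, b=4, f(n)=5n^6. log_4(256) = 4. Since c=6 > 4 and the regularity condition holds (256(n/4)^6 = (256/4^6)n^6 with 256/4^6 < 1), Case 3 applies: T(n) = Θ(f(n)) = O(n^6).

Answer: O(n^6) - Case 3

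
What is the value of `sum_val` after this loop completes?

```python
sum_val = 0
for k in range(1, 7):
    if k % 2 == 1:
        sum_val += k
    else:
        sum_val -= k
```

Add odd, subtract even
`sum_val` takes the values: 0 → 1 → -1 → 2 → -2 → 3 → -3

Answer: -3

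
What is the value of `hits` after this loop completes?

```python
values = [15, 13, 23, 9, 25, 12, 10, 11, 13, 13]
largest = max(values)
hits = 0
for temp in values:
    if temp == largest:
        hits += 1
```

Count of max value 25 in [15, 13, 23, 9, 25, 12, 10, 11, 13, 13]
`hits` takes the values: 0 → 1

Answer: 1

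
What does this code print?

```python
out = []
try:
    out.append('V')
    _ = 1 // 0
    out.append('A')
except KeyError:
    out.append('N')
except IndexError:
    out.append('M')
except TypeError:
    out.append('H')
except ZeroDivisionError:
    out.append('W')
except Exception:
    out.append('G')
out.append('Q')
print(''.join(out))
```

Execution trace: 'V' (try body) → 'W' (except ZeroDivisionError) → 'Q' (after the try/except). Output: VWQ

Answer: VWQ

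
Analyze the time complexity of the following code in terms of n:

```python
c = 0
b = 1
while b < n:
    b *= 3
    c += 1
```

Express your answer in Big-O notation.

Each loop level contributes: log n. Multiplying the contributions gives O(log n).

Answer: O(log n)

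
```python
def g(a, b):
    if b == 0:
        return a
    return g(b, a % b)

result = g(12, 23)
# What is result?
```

g(12, 23) -> g(23, 12) -> g(12, 11) -> g(11, 1) -> g(1, 0) -> 1

Answer: 1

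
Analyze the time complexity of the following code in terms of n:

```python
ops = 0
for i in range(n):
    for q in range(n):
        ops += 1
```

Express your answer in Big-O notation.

Each loop level contributes: n × n. Multiplying the contributions gives O(n^2).

Answer: O(n^2)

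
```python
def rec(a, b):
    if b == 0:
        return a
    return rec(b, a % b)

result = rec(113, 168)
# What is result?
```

rec(113, 168) -> rec(168, 113) -> rec(113, 55) -> rec(55, 3) -> rec(3, 1) -> rec(1, 0) -> 1

Answer: 1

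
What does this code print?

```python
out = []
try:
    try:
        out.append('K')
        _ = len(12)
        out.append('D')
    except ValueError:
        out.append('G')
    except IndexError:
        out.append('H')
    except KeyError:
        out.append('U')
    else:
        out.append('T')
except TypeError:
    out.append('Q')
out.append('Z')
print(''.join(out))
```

Execution trace: 'K' (try body) → 'Q' (outer except TypeError) → 'Z' (after the try/except). Output: KQZ

Answer: KQZ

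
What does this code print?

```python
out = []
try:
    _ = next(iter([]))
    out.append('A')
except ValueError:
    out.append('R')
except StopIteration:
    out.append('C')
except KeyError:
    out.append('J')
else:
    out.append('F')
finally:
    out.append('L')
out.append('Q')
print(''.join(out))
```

Execution trace: 'C' (except StopIteration) → 'L' (finally) → 'Q' (after the try/except). Output: CLQ

Answer: CLQ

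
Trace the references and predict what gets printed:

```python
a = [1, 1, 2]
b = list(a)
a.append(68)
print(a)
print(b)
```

Key concept: list() constructor creates copy.
Step by step:
`a = [1, 1, 2]` → a = [1, 1, 2]
`b = list(a)` → b = [1, 1, 2]
`a.append(68)` → a = [1, 1, 2, 68]
`print(a)` → prints [1, 1, 2, 68]
`print(b)` → prints [1, 1, 2]

Answer:
[1, 1, 2, 68]
[1, 1, 2]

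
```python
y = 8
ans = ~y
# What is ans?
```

Trace:
`y = 8` → y = 8
`ans = ~y` → ans = -9
So ans = -9

Answer: -9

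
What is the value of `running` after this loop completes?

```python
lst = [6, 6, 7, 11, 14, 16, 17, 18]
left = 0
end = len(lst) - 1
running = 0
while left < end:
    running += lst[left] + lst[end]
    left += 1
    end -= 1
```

Sum of pairs from ends
`running` takes the values: 0 → 24 → 47 → 70 → 95

Answer: 95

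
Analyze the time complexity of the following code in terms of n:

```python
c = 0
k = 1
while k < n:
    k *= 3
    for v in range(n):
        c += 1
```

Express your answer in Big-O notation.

Each loop level contributes: log n × n. Multiplying the contributions gives O(n log n).

Answer: O(n log n)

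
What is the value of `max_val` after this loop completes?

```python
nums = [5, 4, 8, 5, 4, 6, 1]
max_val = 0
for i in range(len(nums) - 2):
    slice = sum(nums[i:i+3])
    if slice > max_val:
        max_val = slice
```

Max sum of 3-element window in [5, 4, 8, 5, 4, 6, 1]
`max_val` takes the values: 0 → 17

Answer: 17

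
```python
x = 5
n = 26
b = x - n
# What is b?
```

Trace:
`x = 5` → x = 5
`n = 26` → n = 26
`b = x - n` → b = -21
So b = -21

Answer: -21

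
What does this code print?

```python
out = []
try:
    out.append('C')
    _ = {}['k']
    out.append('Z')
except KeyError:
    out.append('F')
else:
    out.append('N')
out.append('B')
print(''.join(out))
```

Execution trace: 'C' (try body) → 'F' (except KeyError) → 'B' (after the try/except). Output: CFB

Answer: CFB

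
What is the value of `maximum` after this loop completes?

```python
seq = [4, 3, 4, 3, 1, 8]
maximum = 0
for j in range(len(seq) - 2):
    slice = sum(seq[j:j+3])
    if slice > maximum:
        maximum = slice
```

Max sum of 3-element window in [4, 3, 4, 3, 1, 8]
`maximum` takes the values: 0 → 11 → 12

Answer: 12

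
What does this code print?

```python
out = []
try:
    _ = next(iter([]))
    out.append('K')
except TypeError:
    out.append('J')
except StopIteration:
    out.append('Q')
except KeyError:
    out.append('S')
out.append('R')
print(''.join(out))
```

Execution trace: 'Q' (except StopIteration) → 'R' (after the try/except). Output: QR

Answer: QR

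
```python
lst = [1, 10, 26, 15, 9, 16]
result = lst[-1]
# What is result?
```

Trace:
`lst = [1, 10, 26, 15, 9, 16]` → lst = [1, 10, 26, 15, 9, 16]
`result = lst[-1]` → result = 16
So result = 16

Answer: 16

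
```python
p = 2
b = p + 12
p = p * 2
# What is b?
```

Trace:
`p = 2` → p = 2
`b = p + 12` → b = 14
`p = p * 2` → p = 4
So b = 14

Answer: 14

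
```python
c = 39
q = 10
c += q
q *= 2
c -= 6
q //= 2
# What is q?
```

Trace:
`c = 39` → c = 39
`q = 10` → q = 10
`c += q` → c = 49
`q *= 2` → q = 20
`c -= 6` → c = 43
`q //= 2` → q = 10
So q = 10

Answer: 10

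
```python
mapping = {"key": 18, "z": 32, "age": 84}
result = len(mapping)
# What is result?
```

Trace:
`mapping = {"key": 18, "z": 32, "age": 84}` → mapping = {'key': 18, 'z': 32, 'age': 84}
`result = len(mapping)` → result = 3
So result = 3

Answer: 3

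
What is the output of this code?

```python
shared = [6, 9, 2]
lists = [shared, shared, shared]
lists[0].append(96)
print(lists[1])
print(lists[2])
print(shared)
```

Key concept: list of same reference.
Step by step:
`shared = [6, 9, 2]` → shared = [6, 9, 2]
`lists = [shared, shared, shared]` → lists = [[6, 9, 2], [6, 9, 2], [6, 9, 2]]
`lists[0].append(96)` → shared = [6, 9, 2, 96]; lists = [[6, 9, 2, 96], [6, 9, 2, 96], [6, 9, 2, 96]]
`print(lists[1])` → prints [6, 9, 2, 96]
`print(lists[2])` → prints [6, 9, 2, 96]
`print(shared)` → prints [6, 9, 2, 96]

Answer:
[6, 9, 2, 96]
[6, 9, 2, 96]
[6, 9, 2, 96]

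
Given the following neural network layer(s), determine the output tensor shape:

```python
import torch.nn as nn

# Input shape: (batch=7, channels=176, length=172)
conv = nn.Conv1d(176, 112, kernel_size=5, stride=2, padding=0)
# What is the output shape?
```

Input: (7, 176, 172) -> Output: (7, 112, 84)

Answer: (7, 112, 84)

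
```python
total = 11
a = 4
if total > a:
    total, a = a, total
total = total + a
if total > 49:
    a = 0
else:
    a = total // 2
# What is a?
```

Trace:
`total = 11` → total = 11
`a = 4` → a = 4
`if total > a: ...` → total > a is True → total = 4; a = 11
`total = total + a` → total = 15
`if total > 49: ...` → total > 49 is False, take else branch → a = 7
So a = 7

Answer: 7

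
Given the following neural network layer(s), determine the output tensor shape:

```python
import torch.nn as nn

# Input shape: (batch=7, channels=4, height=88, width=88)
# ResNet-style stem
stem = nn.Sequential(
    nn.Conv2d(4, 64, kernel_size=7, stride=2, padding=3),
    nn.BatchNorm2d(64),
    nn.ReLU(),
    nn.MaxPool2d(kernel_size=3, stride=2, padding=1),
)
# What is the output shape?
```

Input: (7, 4, 88, 88) -> after Conv2d 7x7 stride=2: (7, 64, 44, 44) -> Output: (7, 64, 22, 22)

Answer: (7, 64, 22, 22)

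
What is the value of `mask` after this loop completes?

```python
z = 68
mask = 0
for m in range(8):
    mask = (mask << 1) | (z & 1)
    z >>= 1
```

Reverse lowest 8 bits of 68
`mask` takes the values: 0 → 1 → 2 → 4 → 8 → 17 → 34

Answer: 34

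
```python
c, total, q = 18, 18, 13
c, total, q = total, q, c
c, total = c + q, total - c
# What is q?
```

Trace:
`c, total, q = 18, 18, 13` → c = 18; total = 18; q = 13
`c, total, q = total, q, c` → c = 18; total = 13; q = 18
`c, total = c + q, total - c` → c = 36; total = -5
So q = 18

Answer: 18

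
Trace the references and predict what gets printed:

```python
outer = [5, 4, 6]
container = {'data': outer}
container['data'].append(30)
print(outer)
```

Key concept: dict holds reference to list.
Step by step:
`outer = [5, 4, 6]` → outer = [5, 4, 6]
`container = {'data': outer}` → container = {'data': [5, 4, 6]}
`container['data'].append(30)` → outer = [5, 4, 6, 30]; container = {'data': [5, 4, 6, 30]}
`print(outer)` → prints [5, 4, 6, 30]

Answer: [5, 4, 6, 30]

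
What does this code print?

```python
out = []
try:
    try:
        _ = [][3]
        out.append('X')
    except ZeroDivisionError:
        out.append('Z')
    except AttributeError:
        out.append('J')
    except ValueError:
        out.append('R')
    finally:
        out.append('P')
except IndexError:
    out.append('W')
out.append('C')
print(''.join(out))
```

Execution trace: 'P' (finally) → 'W' (outer except IndexError) → 'C' (after the try/except). Output: PWC

Answer: PWC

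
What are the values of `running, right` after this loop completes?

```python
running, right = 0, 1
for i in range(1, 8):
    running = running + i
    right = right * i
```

Sum and factorial of 1 to 7
`running, right` takes the values: (0, 1) → (1, 1) → (3, 1) → (3, 2) → (6, 2) → (6, 6) → (10, 6) → (10, 24) → (15, 24) → (15, 120) → (21, 120) → (21, 720) → (28, 720) → (28, 5040)

Answer: 28, 5040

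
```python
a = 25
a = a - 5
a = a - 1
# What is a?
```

Trace:
`a = 25` → a = 25
`a = a - 5` → a = 20
`a = a - 1` → a = 19
So a = 19

Answer: 19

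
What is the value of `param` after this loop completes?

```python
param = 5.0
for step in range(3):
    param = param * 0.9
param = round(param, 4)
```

Exponential decay: 5.0 * 0.9^3
`param` takes the values: 5.0 → 4.5 → 4.05 → 3.645

Answer: 3.645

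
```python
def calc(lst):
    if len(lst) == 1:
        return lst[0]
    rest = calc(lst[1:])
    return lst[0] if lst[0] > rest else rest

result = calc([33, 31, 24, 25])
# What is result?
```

Recursive max over [33, 31, 24, 25] = 33

Answer: 33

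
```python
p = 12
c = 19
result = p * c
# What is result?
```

Trace:
`p = 12` → p = 12
`c = 19` → c = 19
`result = p * c` → result = 228
So result = 228

Answer: 228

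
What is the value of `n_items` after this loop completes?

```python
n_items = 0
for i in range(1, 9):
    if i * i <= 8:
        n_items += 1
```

Count numbers where i² ≤ 8
`n_items` takes the values: 0 → 1 → 2

Answer: 2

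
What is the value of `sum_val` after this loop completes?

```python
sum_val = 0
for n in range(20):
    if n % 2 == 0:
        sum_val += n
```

Sum of even numbers 0 to 19
`sum_val` takes the values: 0 → 2 → 6 → 12 → 20 → 30 → 42 → 56 → 72 → 90

Answer: 90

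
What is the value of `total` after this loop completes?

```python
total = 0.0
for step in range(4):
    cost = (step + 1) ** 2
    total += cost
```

Sum of squared losses 1² + 2² + ... + 4²
`total` takes the values: 0.0 → 1.0 → 5.0 → 14.0 → 30.0

Answer: 30.0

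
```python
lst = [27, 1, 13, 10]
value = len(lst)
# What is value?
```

Trace:
`lst = [27, 1, 13, 10]` → lst = [27, 1, 13, 10]
`value = len(lst)` → value = 4
So value = 4

Answer: 4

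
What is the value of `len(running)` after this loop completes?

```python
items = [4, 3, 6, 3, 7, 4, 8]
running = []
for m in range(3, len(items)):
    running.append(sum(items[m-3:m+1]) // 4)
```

Number of 4-element averages
`running` takes the values: [] → [4] → [4, 4] → [4, 4, 5] → [4, 4, 5, 5]
So `len(running)` = 4

Answer: 4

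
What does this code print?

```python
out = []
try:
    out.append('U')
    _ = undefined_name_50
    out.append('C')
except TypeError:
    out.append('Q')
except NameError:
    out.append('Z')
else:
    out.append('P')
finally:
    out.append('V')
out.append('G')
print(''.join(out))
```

Execution trace: 'U' (try body) → 'Z' (except NameError) → 'V' (finally) → 'G' (after the try/except). Output: UZVG

Answer: UZVG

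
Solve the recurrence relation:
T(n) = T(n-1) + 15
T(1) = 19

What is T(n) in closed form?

Unrolling: T(n) = T(1) + 15·(n-1) = 19 + 15(n-1) = 15n + 4.

Answer: T(n) = 15n + 4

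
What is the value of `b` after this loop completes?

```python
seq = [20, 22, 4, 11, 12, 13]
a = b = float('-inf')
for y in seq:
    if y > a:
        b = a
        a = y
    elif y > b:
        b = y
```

Second largest (with repeats) in [20, 22, 4, 11, 12, 13]
`b` takes the values: -inf → 20

Answer: 20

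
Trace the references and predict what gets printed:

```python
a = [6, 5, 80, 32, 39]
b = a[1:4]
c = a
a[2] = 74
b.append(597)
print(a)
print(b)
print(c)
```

Key concept: slice vs alias.
Step by step:
`a = [6, 5, 80, 32, 39]` → a = [6, 5, 80, 32, 39]
`b = a[1:4]` → b = [5, 80, 32]
`c = a` → c = [6, 5, 80, 32, 39] (same object as a)
`a[2] = 74` → a = [6, 5, 74, 32, 39] (same object as c); c = [6, 5, 74, 32, 39] (same object as a)
`b.append(597)` → b = [5, 80, 32, 597]
`print(a)` → prints [6, 5, 74, 32, 39]
`print(b)` → prints [5, 80, 32, 597]
`print(c)` → prints [6, 5, 74, 32, 39]

Answer:
[6, 5, 74, 32, 39]
[5, 80, 32, 597]
[6, 5, 74, 32, 39]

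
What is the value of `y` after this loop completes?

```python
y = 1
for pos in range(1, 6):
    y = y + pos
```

Start at 1, add 1 through 5
`y` takes the values: 1 → 2 → 4 → 7 → 11 → 16

Answer: 16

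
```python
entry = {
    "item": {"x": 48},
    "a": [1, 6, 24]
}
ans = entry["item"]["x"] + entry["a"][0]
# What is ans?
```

Trace:
`entry = { ...` → entry = {'item': {'x': 48}, 'a': [1, 6, 24]}
`ans = entry["item"]["x"] + entry["a"][0]` → ans = 49
So ans = 49

Answer: 49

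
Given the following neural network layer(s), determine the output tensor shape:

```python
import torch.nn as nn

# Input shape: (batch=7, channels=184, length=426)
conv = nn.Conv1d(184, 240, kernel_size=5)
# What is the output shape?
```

Input: (7, 184, 426) -> Output: (7, 240, 422)

Answer: (7, 240, 422)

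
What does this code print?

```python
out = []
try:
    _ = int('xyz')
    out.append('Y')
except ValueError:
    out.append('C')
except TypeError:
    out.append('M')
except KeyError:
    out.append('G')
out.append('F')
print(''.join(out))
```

Execution trace: 'C' (except ValueError) → 'F' (after the try/except). Output: CF

Answer: CF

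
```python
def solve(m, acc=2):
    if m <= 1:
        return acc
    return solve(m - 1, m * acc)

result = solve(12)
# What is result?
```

Accumulator trace (n, acc): (12, 2) -> (11, 24) -> (10, 264) -> (9, 2640) -> (8, 23760) -> (7, 190080) -> (6, 1330560) -> (5, 7983360) -> (4, 39916800) -> (3, 159667200) -> (2, 479001600) -> (1, 958003200) -> return 958003200

Answer: 958003200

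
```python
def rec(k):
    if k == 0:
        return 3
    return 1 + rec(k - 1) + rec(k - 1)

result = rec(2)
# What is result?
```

rec(k) = 1 + 2·rec(k-1), rec(0)=3. Closed form: (3+1)·2^2 - 1 = 15.

Answer: 15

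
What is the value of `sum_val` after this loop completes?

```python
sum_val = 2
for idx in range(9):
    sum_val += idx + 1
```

Start at 2, add 1 to 9 = 47
`sum_val` takes the values: 2 → 3 → 5 → 8 → 12 → 17 → 23 → 30 → 38 → 47

Answer: 47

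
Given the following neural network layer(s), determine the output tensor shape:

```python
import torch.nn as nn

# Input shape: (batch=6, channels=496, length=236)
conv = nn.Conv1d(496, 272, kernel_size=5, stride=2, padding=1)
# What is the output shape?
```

Input: (6, 496, 236) -> Output: (6, 272, 117)

Answer: (6, 272, 117)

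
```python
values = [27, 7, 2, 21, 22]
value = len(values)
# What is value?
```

Trace:
`values = [27, 7, 2, 21, 22]` → values = [27, 7, 2, 21, 22]
`value = len(values)` → value = 5
So value = 5

Answer: 5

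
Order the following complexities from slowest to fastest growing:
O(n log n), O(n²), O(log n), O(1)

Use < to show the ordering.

Ordered by growth rate: O(1) < O(log n) < O(n log n) < O(n²)

Answer: O(1) < O(log n) < O(n log n) < O(n²)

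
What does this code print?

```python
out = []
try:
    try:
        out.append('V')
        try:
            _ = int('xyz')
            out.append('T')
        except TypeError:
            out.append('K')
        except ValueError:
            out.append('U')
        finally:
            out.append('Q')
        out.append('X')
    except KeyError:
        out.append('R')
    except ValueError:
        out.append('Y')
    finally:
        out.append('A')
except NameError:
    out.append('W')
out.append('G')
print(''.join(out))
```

Execution trace: 'V' (try body) → 'U' (inner except ValueError) → 'Q' (inner finally) → 'X' (try body, no exception) → 'A' (finally) → 'G' (after the try/except). Output: VUQXAG

Answer: VUQXAG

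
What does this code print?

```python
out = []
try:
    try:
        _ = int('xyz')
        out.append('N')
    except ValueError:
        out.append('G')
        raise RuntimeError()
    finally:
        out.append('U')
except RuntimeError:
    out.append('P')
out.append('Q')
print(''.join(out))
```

Execution trace: 'G' (except ValueError) → 'U' (finally) → 'P' (outer except RuntimeError) → 'Q' (after the try/except). Output: GUPQ

Answer: GUPQ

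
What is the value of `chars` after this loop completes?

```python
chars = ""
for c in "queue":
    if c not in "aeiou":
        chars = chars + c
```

Remove vowels from 'queue'
`chars` takes the values: "" → "q"

Answer: "q"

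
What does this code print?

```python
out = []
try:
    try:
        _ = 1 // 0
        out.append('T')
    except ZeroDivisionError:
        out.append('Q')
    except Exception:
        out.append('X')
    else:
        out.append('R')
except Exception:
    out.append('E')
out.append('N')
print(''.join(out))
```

Execution trace: 'Q' (inner except ZeroDivisionError) → 'N' (after the try/except). Output: QN

Answer: QN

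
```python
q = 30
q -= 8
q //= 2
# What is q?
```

Trace:
`q = 30` → q = 30
`q -= 8` → q = 22
`q //= 2` → q = 11
So q = 11

Answer: 11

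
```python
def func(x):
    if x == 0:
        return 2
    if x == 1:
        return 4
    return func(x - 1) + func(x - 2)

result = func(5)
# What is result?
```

Build up from base cases: func(0)=2, func(1)=4, func(2)=6, func(3)=10, func(4)=16, func(5)=26

Answer: 26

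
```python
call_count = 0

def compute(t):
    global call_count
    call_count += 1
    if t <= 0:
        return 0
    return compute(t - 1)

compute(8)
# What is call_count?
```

Linear recursion stepping by 1: 9 calls from t=8 down to ≤0.

Answer: 9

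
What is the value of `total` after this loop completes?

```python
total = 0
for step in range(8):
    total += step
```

Sum of 0 to 7 = 28
`total` takes the values: 0 → 1 → 3 → 6 → 10 → 15 → 21 → 28

Answer: 28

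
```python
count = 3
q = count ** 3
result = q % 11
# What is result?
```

Trace:
`count = 3` → count = 3
`q = count ** 3` → q = 27
`result = q % 11` → result = 5
So result = 5

Answer: 5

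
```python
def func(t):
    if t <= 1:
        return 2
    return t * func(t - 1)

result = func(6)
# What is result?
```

func(6) = 6 * 5 * 4 * 3 * 2 * 2 = 1440

Answer: 1440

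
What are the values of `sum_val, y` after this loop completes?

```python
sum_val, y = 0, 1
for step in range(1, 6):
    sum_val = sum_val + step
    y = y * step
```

Sum and factorial of 1 to 5
`sum_val, y` takes the values: (0, 1) → (1, 1) → (3, 1) → (3, 2) → (6, 2) → (6, 6) → (10, 6) → (10, 24) → (15, 24) → (15, 120)

Answer: 15, 120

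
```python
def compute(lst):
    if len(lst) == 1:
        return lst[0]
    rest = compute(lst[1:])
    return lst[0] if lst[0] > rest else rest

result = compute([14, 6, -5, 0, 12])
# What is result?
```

Recursive max over [14, 6, -5, 0, 12] = 14

Answer: 14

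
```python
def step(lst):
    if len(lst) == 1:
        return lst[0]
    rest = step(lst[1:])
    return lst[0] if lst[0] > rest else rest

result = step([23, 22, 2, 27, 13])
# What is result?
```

Recursive max over [23, 22, 2, 27, 13] = 27

Answer: 27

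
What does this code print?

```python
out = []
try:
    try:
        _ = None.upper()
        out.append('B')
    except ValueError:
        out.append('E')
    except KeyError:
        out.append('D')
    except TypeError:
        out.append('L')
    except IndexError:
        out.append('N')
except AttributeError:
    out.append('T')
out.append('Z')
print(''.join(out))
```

Execution trace: 'T' (outer except AttributeError) → 'Z' (after the try/except). Output: TZ

Answer: TZ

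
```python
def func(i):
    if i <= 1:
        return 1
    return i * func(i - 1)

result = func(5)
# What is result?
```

func(5) = 5 * 4 * 3 * 2 * 1 = 120

Answer: 120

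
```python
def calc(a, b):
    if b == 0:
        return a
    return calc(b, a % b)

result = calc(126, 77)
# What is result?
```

calc(126, 77) -> calc(77, 49) -> calc(49, 28) -> calc(28, 21) -> calc(21, 7) -> calc(7, 0) -> 7

Answer: 7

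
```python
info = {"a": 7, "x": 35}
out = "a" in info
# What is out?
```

Trace:
`info = {"a": 7, "x": 35}` → info = {'a': 7, 'x': 35}
`out = "a" in info` → out = True
So out = True

Answer: True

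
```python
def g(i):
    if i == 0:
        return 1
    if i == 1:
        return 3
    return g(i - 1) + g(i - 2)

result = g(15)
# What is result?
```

Build up from base cases: g(0)=1, g(1)=3, g(2)=4, g(3)=7, g(4)=11, g(5)=18, g(6)=29, ..., g(15)=2207

Answer: 2207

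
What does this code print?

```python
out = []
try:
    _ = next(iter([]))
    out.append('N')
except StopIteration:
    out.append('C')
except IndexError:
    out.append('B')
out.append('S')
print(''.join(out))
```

Execution trace: 'C' (except StopIteration) → 'S' (after the try/except). Output: CS

Answer: CS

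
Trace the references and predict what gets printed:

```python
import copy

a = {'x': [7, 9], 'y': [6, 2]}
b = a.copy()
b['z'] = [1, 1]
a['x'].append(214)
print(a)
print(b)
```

Key concept: shallow copy of dict with mutable values.
Step by step:
`a = {'x': [7, 9], 'y': [6, 2]}` → a = {'x': [7, 9], 'y': [6, 2]}
`b = a.copy()` → b = {'x': [7, 9], 'y': [6, 2]}
`b['z'] = [1, 1]` → b = {'x': [7, 9], 'y': [6, 2], 'z': [1, 1]}
`a['x'].append(214)` → a = {'x': [7, 9, 214], 'y': [6, 2]}; b = {'x': [7, 9, 214], 'y': [6, 2], 'z': [1, 1]}
`print(a)` → prints {'x': [7, 9, 214], 'y': [6, 2]}
`print(b)` → prints {'x': [7, 9, 214], 'y': [6, 2], 'z': [1, 1]}

Answer:
{'x': [7, 9, 214], 'y': [6, 2]}
{'x': [7, 9, 214], 'y': [6, 2], 'z': [1, 1]}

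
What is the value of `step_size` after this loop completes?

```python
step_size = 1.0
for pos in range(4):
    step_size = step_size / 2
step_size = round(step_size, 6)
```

Halving LR 4 times: 1 / 2^4
`step_size` takes the values: 1.0 → 0.5 → 0.25 → 0.125 → 0.0625

Answer: 0.0625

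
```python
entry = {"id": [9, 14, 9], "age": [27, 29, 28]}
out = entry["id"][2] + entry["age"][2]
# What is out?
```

Trace:
`entry = {"id": [9, 14, 9], "age": [27, 29, 28]}` → entry = {'id': [9, 14, 9], 'age': [27, 29, 28]}
`out = entry["id"][2] + entry["age"][2]` → out = 37
So out = 37

Answer: 37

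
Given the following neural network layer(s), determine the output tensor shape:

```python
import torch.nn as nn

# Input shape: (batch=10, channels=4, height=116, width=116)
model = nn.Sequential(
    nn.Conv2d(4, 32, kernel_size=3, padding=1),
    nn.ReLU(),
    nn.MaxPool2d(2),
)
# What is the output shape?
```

Input: (10, 4, 116, 116) -> after Conv2d: (10, 32, 116, 116) -> after ReLU: (10, 32, 116, 116) -> Output: (10, 32, 58, 58)

Answer: (10, 32, 58, 58)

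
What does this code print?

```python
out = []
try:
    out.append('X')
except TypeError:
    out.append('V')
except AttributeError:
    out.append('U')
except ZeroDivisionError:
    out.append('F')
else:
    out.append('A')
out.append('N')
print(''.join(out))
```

Execution trace: 'X' (try body, no exception) → 'A' (else) → 'N' (after the try/except). Output: XAN

Answer: XAN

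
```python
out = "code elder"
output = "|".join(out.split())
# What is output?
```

Trace:
`out = "code elder"` → out = 'code elder'
`output = "|".join(out.split())` → output = 'code|elder'
So output = 'code|elder'

Answer: 'code|elder'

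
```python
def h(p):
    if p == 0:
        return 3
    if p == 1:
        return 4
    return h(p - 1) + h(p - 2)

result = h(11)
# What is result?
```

Build up from base cases: h(0)=3, h(1)=4, h(2)=7, h(3)=11, h(4)=18, h(5)=29, h(6)=47, ..., h(11)=521

Answer: 521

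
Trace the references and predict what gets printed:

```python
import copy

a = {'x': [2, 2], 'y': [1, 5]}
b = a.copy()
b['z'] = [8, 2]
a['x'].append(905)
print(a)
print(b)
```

Key concept: shallow copy of dict with mutable values.
Step by step:
`a = {'x': [2, 2], 'y': [1, 5]}` → a = {'x': [2, 2], 'y': [1, 5]}
`b = a.copy()` → b = {'x': [2, 2], 'y': [1, 5]}
`b['z'] = [8, 2]` → b = {'x': [2, 2], 'y': [1, 5], 'z': [8, 2]}
`a['x'].append(905)` → a = {'x': [2, 2, 905], 'y': [1, 5]}; b = {'x': [2, 2, 905], 'y': [1, 5], 'z': [8, 2]}
`print(a)` → prints {'x': [2, 2, 905], 'y': [1, 5]}
`print(b)` → prints {'x': [2, 2, 905], 'y': [1, 5], 'z': [8, 2]}

Answer:
{'x': [2, 2, 905], 'y': [1, 5]}
{'x': [2, 2, 905], 'y': [1, 5], 'z': [8, 2]}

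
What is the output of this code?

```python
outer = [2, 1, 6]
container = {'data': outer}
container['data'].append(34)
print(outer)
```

Key concept: dict holds reference to list.
Step by step:
`outer = [2, 1, 6]` → outer = [2, 1, 6]
`container = {'data': outer}` → container = {'data': [2, 1, 6]}
`container['data'].append(34)` → outer = [2, 1, 6, 34]; container = {'data': [2, 1, 6, 34]}
`print(outer)` → prints [2, 1, 6, 34]

Answer: [2, 1, 6, 34]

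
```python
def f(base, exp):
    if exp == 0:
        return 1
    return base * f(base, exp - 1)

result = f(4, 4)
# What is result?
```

f(4, 4) = 4 * 4 * 4 * 4 = 256

Answer: 256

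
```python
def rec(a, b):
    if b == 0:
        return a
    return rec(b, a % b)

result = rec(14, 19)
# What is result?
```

rec(14, 19) -> rec(19, 14) -> rec(14, 5) -> rec(5, 4) -> rec(4, 1) -> rec(1, 0) -> 1

Answer: 1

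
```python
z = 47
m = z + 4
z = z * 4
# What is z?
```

Trace:
`z = 47` → z = 47
`m = z + 4` → m = 51
`z = z * 4` → z = 188
So z = 188

Answer: 188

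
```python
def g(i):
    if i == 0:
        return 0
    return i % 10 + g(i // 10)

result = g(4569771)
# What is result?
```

Sum of digits of 4569771: 1 + 7 + 7 + 9 + 6 + 5 + 4 = 39

Answer: 39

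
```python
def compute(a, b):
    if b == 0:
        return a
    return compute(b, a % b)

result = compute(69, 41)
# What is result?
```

compute(69, 41) -> compute(41, 28) -> compute(28, 13) -> compute(13, 2) -> compute(2, 1) -> compute(1, 0) -> 1

Answer: 1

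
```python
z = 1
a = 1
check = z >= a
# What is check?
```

Trace:
`z = 1` → z = 1
`a = 1` → a = 1
`check = z >= a` → check = True
So check = True

Answer: True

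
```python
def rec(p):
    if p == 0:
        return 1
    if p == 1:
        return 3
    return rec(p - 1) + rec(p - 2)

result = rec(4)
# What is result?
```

Build up from base cases: rec(0)=1, rec(1)=3, rec(2)=4, rec(3)=7, rec(4)=11

Answer: 11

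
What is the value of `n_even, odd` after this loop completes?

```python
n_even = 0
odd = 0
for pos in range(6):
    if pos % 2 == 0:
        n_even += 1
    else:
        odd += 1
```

Count evens and odds in range(6)
`n_even, odd` takes the values: (0, 0) → (1, 0) → (1, 1) → (2, 1) → (2, 2) → (3, 2) → (3, 3)

Answer: 3, 3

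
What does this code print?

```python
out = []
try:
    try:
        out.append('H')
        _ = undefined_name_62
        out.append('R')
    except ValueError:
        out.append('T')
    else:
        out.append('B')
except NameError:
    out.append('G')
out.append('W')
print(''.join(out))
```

Execution trace: 'H' (try body) → 'G' (outer except NameError) → 'W' (after the try/except). Output: HGW

Answer: HGW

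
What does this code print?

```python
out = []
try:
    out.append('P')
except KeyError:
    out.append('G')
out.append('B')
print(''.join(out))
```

Execution trace: 'P' (try body, no exception) → 'B' (after the try/except). Output: PB

Answer: PB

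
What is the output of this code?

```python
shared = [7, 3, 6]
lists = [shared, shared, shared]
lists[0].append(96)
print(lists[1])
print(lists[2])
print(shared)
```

Key concept: list of same reference.
Step by step:
`shared = [7, 3, 6]` → shared = [7, 3, 6]
`lists = [shared, shared, shared]` → lists = [[7, 3, 6], [7, 3, 6], [7, 3, 6]]
`lists[0].append(96)` → shared = [7, 3, 6, 96]; lists = [[7, 3, 6, 96], [7, 3, 6, 96], [7, 3, 6, 96]]
`print(lists[1])` → prints [7, 3, 6, 96]
`print(lists[2])` → prints [7, 3, 6, 96]
`print(shared)` → prints [7, 3, 6, 96]

Answer:
[7, 3, 6, 96]
[7, 3, 6, 96]
[7, 3, 6, 96]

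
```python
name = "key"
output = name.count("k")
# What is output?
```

Trace:
`name = "key"` → name = 'key'
`output = name.count("k")` → output = 1
So output = 1

Answer: 1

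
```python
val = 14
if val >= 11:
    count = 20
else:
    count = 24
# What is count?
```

Trace:
`val = 14` → val = 14
`if val >= 11: ...` → val >= 11 is True → count = 20
So count = 20

Answer: 20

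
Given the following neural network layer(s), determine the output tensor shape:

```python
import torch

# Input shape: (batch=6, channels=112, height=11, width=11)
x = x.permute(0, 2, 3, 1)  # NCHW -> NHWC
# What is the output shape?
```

Input: (6, 112, 11, 11) -> Output: (6, 11, 11, 112)

Answer: (6, 11, 11, 112)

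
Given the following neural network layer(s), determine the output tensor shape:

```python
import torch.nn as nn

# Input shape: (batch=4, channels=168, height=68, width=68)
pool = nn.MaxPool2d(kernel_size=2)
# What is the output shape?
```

Input: (4, 168, 68, 68) -> Output: (4, 168, 34, 34)

Answer: (4, 168, 34, 34)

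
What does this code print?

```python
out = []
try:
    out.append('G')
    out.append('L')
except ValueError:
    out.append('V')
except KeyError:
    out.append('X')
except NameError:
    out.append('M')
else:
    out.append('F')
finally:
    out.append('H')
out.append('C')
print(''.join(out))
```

Execution trace: 'G' (try body) → 'L' (try body, no exception) → 'F' (else) → 'H' (finally) → 'C' (after the try/except). Output: GLFHC

Answer: GLFHC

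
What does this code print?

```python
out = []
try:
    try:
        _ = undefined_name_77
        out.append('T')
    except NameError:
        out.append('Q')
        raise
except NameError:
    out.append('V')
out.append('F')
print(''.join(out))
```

Execution trace: 'Q' (inner except NameError) → 'V' (outer except NameError) → 'F' (after the try/except). Output: QVF

Answer: QVF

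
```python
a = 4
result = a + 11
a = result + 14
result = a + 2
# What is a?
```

Trace:
`a = 4` → a = 4
`result = a + 11` → result = 15
`a = result + 14` → a = 29
`result = a + 2` → result = 31
So a = 29

Answer: 29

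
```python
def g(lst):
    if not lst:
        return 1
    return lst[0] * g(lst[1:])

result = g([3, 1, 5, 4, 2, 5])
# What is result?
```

Product over [3, 1, 5, 4, 2, 5] = 3 * 1 * 5 * 4 * 2 * 5 = 600

Answer: 600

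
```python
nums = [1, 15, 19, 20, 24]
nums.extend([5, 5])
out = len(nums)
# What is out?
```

Trace:
`nums = [1, 15, 19, 20, 24]` → nums = [1, 15, 19, 20, 24]
`nums.extend([5, 5])` → nums = [1, 15, 19, 20, 24, 5, 5]
`out = len(nums)` → out = 7
So out = 7

Answer: 7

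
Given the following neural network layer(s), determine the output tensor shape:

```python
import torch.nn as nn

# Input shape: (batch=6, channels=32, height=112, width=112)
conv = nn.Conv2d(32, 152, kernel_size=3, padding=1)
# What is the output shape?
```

Input: (6, 32, 112, 112) -> Output: (6, 152, 112, 112)

Answer: (6, 152, 112, 112)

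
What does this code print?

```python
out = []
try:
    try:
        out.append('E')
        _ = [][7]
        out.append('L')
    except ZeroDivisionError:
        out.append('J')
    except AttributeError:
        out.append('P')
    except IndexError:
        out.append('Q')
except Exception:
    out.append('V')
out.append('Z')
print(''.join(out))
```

Execution trace: 'E' (inner try body) → 'Q' (inner except IndexError) → 'Z' (after the try/except). Output: EQZ

Answer: EQZ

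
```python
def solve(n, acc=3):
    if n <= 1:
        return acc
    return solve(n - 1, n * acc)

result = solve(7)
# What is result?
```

Accumulator trace (n, acc): (7, 3) -> (6, 21) -> (5, 126) -> (4, 630) -> (3, 2520) -> (2, 7560) -> (1, 15120) -> return 15120

Answer: 15120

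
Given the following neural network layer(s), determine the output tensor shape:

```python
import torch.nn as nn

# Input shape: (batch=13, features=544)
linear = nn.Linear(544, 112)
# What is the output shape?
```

Input: (13, 544) -> Output: (13, 112)

Answer: (13, 112)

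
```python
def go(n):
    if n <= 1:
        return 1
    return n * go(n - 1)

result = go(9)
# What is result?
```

go(9) = 9 * 8 * 7 * 6 * 5 * 4 * 3 * 2 * 1 = 362880

Answer: 362880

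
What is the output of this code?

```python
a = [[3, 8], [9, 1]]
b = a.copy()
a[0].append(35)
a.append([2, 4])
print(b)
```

Key concept: shallow copy with nested lists.
Step by step:
`a = [[3, 8], [9, 1]]` → a = [[3, 8], [9, 1]]
`b = a.copy()` → b = [[3, 8], [9, 1]]
`a[0].append(35)` → a = [[3, 8, 35], [9, 1]]; b = [[3, 8, 35], [9, 1]]
`a.append([2, 4])` → a = [[3, 8, 35], [9, 1], [2, 4]]
`print(b)` → prints [[3, 8, 35], [9, 1]]

Answer: [[3, 8, 35], [9, 1]]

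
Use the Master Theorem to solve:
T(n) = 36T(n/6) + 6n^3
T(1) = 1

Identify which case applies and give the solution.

a=36, b=6, f(n)=6n^3. log_6(36) = 2. Since c=3 > 2 and the regularity condition holds (36(n/6)^3 = (36/6^3)n^3 with 36/6^3 < 1), Case 3 applies: T(n) = Θ(f(n)) = O(n^3).

Answer: O(n^3) - Case 3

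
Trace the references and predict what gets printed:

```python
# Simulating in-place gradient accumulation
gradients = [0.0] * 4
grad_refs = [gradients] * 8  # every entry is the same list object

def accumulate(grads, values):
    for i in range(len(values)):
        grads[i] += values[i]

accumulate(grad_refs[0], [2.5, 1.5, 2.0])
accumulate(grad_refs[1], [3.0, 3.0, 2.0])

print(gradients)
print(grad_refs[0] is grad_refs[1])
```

Key concept: gradient accumulation aliasing.
Step by step:
`gradients = [0.0] * 4` → gradients = [0.0, 0.0, 0.0, 0.0]
`grad_refs = [gradients] * 8` → grad_refs = [[0.0, 0.0, 0.0, 0.0], [0.0, 0.0, 0.0, 0.0], [0.0, 0.0, 0.0, 0.0], [0.0, 0.0, 0.0, 0.0], [0.0, 0.0, 0.0, 0.0], [0.0, 0.0, 0.0, 0.0], [0.0, 0.0, 0.0, 0.0], [0.0, 0.0, 0.0, 0.0]]
`accumulate(grad_refs[0], [2.5, 1.5, 2.0])` → gradients = [2.5, 1.5, 2.0, 0.0]; grad_refs = [[2.5, 1.5, 2.0, 0.0], [2.5, 1.5, 2.0, 0.0], [2.5, 1.5, 2.0, 0.0], [2.5, 1.5, 2.0, 0.0], [2.5, 1.5, 2.0, 0.0], [2.5, 1.5, 2.0, 0.0], [2.5, 1.5, 2.0, 0.0], [2.5, 1.5, 2.0, 0.0]]
`accumulate(grad_refs[1], [3.0, 3.0, 2.0])` → gradients = [5.5, 4.5, 4.0, 0.0]; grad_refs = [[5.5, 4.5, 4.0, 0.0], [5.5, 4.5, 4.0, 0.0], [5.5, 4.5, 4.0, 0.0], [5.5, 4.5, 4.0, 0.0], [5.5, 4.5, 4.0, 0.0], [5.5, 4.5, 4.0, 0.0], [5.5, 4.5, 4.0, 0.0], [5.5, 4.5, 4.0, 0.0]]
`print(gradients)` → prints [5.5, 4.5, 4.0, 0.0]
`print(grad_refs[0] is grad_refs[1])` → prints True

Answer:
[5.5, 4.5, 4.0, 0.0]
True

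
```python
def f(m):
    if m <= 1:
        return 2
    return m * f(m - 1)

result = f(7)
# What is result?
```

f(7) = 7 * 6 * 5 * 4 * 3 * 2 * 2 = 10080

Answer: 10080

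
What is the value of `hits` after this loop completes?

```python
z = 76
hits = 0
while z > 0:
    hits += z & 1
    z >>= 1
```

Count set bits in 76 (binary: 0b1001100)
`hits` takes the values: 0 → 1 → 2 → 3

Answer: 3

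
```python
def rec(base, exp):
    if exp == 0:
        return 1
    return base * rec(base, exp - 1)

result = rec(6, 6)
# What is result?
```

rec(6, 6) = 6 * 6 * 6 * 6 * 6 * 6 = 46656

Answer: 46656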